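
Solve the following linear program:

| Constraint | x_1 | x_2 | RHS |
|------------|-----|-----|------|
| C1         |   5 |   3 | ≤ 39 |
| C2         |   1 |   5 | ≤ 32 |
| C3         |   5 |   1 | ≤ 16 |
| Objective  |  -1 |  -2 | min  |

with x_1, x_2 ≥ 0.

Evaluate the objective at each vertex of the feasible region:
  z(0, 0) = 0
  z(3.2, 0) = -3.2
  z(2, 6) = -14  ←
  z(0, 6.4) = -12.8
The minimum is at x_1 = 2, x_2 = 6.

x_1 = 2, x_2 = 6, z = -14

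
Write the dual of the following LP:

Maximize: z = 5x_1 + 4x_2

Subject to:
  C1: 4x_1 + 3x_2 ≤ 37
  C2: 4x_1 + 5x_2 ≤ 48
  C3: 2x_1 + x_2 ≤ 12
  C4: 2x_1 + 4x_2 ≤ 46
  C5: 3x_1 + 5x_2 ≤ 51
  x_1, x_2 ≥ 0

Primal max cᵀx s.t. Ax ≤ b, x ≥ 0  →  Dual min bᵀy s.t. Aᵀy ≥ c, y ≥ 0.

Minimize: z = 37y1 + 48y2 + 12y3 + 46y4 + 51y5

Subject to:
  4y1 + 4y2 + 2y3 + 2y4 + 3y5 ≥ 5
  3y1 + 5y2 + y3 + 4y4 + 5y5 ≥ 4
  y1, y2, y3, y4, y5 ≥ 0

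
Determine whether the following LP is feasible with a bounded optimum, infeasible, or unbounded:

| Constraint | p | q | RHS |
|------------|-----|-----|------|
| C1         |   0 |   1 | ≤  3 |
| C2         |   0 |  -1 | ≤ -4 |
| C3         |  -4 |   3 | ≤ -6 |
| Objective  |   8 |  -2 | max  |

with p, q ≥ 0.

Infeasible (no feasible solution exists)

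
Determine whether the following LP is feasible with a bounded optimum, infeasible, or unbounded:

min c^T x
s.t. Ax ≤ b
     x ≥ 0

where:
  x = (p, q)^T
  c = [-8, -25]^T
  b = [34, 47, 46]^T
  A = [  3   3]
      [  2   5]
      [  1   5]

Feasible with a bounded optimal solution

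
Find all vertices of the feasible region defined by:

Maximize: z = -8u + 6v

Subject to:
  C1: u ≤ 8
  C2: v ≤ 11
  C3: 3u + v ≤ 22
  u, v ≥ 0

(0, 0), (7.333, 0), (3.667, 11), (0, 11)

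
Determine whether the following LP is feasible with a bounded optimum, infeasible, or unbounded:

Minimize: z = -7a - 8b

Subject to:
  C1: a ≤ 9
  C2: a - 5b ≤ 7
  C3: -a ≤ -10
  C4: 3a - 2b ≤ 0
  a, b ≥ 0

Infeasible (no feasible solution exists)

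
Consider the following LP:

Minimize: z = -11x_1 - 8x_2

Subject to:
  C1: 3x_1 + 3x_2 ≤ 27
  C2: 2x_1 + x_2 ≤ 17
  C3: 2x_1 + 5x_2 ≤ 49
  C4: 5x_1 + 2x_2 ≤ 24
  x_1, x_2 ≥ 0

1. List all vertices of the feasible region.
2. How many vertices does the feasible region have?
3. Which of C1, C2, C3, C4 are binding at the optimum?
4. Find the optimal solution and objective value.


1. (0, 0), (4.8, 0), (2, 7), (0, 9)
2. 4
3. C1, C4
4. x_1 = 2, x_2 = 7, z = -78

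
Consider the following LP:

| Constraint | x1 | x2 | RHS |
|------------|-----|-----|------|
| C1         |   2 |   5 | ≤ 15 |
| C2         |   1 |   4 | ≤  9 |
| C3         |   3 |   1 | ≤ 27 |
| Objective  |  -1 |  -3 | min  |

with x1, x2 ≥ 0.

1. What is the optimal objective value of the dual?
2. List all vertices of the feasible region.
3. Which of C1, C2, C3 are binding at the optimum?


1. -8
2. (0, 0), (7.5, 0), (5, 1), (0, 2.25)
3. C1, C2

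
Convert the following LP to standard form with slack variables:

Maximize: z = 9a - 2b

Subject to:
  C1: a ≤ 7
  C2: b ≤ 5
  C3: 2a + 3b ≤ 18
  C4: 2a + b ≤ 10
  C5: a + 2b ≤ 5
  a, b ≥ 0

max z = 9a - 2b

s.t.
  a + s1 = 7
  b + s2 = 5
  2a + 3b + s3 = 18
  2a + b + s4 = 10
  a + 2b + s5 = 5
  a, b, s1, s2, s3, s4, s5 ≥ 0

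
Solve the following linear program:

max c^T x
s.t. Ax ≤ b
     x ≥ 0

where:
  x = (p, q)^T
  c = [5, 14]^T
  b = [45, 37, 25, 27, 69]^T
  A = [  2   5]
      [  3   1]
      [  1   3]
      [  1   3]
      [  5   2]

Evaluate the objective at each vertex of the feasible region:
  z(0, 0) = 0
  z(12.33, 0) = 61.67
  z(10.77, 4.692) = 119.5
  z(10, 5) = 120  ←
  z(0, 8.333) = 116.7
The maximum is at p = 10, q = 5.

p = 10, q = 5, z = 120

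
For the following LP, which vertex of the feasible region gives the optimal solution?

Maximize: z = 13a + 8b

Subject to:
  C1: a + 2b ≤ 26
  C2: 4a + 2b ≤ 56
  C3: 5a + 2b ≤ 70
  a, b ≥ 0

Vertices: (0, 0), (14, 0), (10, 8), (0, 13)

Evaluate the objective at each vertex of the feasible region:
  z(0, 0) = 0
  z(14, 0) = 182
  z(10, 8) = 194  ←
  z(0, 13) = 104
The maximum is at a = 10, b = 8.

(10, 8)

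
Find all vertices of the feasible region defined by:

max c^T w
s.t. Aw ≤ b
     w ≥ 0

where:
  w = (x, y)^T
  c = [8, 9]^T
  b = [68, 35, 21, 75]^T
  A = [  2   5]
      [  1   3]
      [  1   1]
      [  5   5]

(0, 0), (15, 0), (5, 10), (0, 11.67)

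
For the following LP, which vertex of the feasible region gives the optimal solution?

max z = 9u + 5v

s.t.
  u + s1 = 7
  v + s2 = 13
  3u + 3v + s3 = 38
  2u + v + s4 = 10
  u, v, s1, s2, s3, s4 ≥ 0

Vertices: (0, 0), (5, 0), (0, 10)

Evaluate the objective at each vertex of the feasible region:
  z(0, 0) = 0
  z(5, 0) = 45
  z(0, 10) = 50  ←
The maximum is at u = 0, v = 10.

(0, 10)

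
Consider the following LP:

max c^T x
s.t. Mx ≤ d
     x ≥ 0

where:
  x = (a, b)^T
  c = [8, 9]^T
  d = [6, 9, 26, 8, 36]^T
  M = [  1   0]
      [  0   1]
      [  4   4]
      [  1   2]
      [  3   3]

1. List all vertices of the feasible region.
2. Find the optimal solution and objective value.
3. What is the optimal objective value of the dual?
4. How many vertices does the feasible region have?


1. (0, 0), (6, 0), (6, 0.5), (5, 1.5), (0, 4)
2. a = 5, b = 1.5, z = 53.5
3. 53.5
4. 5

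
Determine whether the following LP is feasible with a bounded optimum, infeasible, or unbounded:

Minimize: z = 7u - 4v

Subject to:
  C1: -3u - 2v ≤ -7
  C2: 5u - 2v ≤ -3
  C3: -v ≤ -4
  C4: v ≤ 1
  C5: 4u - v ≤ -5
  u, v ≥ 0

Infeasible (no feasible solution exists)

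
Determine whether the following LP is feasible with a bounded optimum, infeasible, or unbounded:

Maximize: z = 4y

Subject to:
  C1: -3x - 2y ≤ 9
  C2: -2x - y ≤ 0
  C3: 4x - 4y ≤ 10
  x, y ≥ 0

Unbounded (objective can increase without bound)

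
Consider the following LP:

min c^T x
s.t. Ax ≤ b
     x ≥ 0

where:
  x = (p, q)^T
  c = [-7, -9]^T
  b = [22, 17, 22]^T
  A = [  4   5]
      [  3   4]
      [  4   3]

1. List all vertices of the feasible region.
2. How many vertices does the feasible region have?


1. (0, 0), (5.5, 0), (3, 2), (0, 4.25)
2. 4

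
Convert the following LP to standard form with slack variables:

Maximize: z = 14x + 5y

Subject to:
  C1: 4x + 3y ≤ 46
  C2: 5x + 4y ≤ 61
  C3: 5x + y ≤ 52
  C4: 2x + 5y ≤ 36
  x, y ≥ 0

max z = 14x + 5y

s.t.
  4x + 3y + s1 = 46
  5x + 4y + s2 = 61
  5x + y + s3 = 52
  2x + 5y + s4 = 36
  x, y, s1, s2, s3, s4 ≥ 0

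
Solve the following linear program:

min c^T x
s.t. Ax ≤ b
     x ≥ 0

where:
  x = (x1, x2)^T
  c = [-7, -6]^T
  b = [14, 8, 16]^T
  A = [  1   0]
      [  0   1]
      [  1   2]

Evaluate the objective at each vertex of the feasible region:
  z(0, 0) = 0
  z(14, 0) = -98
  z(14, 1) = -104  ←
  z(0, 8) = -48
The minimum is at x1 = 14, x2 = 1.

x1 = 14, x2 = 1, z = -104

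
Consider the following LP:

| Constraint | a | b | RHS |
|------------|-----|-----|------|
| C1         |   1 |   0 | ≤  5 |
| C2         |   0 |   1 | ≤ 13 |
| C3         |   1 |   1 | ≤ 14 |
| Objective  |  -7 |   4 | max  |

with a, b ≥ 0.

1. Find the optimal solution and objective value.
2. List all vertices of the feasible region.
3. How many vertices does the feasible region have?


1. a = 0, b = 13, z = 52
2. (0, 0), (5, 0), (5, 9), (1, 13), (0, 13)
3. 5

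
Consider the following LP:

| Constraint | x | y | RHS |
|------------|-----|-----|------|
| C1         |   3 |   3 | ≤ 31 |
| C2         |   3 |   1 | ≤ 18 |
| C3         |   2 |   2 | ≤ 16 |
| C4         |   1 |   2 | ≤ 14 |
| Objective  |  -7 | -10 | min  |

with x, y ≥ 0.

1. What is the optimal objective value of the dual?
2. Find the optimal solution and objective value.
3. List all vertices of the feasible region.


1. -74
2. x = 2, y = 6, z = -74
3. (0, 0), (6, 0), (5, 3), (2, 6), (0, 7)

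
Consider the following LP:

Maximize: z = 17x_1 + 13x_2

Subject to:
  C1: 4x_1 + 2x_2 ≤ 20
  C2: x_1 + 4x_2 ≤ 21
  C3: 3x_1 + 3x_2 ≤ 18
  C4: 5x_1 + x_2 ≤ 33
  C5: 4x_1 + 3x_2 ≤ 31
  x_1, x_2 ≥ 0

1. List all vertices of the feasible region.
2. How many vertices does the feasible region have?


1. (0, 0), (5, 0), (4, 2), (1, 5), (0, 5.25)
2. 5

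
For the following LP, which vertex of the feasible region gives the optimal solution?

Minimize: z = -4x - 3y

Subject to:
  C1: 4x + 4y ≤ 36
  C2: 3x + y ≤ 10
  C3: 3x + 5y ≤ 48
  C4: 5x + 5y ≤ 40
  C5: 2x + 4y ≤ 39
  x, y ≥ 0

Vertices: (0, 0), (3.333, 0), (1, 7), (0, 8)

Evaluate the objective at each vertex of the feasible region:
  z(0, 0) = 0
  z(3.333, 0) = -13.33
  z(1, 7) = -25  ←
  z(0, 8) = -24
The minimum is at x = 1, y = 7.

(1, 7)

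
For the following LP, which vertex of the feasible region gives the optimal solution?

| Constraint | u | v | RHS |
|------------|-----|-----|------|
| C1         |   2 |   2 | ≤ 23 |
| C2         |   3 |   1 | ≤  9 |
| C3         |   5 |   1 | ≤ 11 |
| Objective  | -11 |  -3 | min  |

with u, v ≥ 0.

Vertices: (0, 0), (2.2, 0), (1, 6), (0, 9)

Evaluate the objective at each vertex of the feasible region:
  z(0, 0) = 0
  z(2.2, 0) = -24.2
  z(1, 6) = -29  ←
  z(0, 9) = -27
The minimum is at u = 1, v = 6.

(1, 6)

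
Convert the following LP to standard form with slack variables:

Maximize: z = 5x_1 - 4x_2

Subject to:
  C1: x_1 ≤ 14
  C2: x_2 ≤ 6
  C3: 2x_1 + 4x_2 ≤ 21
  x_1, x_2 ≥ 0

max z = 5x_1 - 4x_2

s.t.
  x_1 + s1 = 14
  x_2 + s2 = 6
  2x_1 + 4x_2 + s3 = 21
  x_1, x_2, s1, s2, s3 ≥ 0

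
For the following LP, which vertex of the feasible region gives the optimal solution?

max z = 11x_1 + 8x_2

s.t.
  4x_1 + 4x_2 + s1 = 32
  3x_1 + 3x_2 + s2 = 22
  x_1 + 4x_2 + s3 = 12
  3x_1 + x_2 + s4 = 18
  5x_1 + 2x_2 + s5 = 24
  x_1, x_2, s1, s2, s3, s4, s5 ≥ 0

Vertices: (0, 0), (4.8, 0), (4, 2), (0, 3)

Evaluate the objective at each vertex of the feasible region:
  z(0, 0) = 0
  z(4.8, 0) = 52.8
  z(4, 2) = 60  ←
  z(0, 3) = 24
The maximum is at x_1 = 4, x_2 = 2.

(4, 2)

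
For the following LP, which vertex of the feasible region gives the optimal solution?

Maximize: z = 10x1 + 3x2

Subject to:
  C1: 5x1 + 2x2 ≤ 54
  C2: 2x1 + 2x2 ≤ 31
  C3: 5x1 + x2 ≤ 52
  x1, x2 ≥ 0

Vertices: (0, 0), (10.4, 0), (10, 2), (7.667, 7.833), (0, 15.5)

Evaluate the objective at each vertex of the feasible region:
  z(0, 0) = 0
  z(10.4, 0) = 104
  z(10, 2) = 106  ←
  z(7.667, 7.833) = 100.2
  z(0, 15.5) = 46.5
The maximum is at x1 = 10, x2 = 2.

(10, 2)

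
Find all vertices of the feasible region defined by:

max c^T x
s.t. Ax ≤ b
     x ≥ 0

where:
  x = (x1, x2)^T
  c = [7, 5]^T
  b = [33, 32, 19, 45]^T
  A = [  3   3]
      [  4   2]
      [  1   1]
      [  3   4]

(0, 0), (8, 0), (5, 6), (0, 11)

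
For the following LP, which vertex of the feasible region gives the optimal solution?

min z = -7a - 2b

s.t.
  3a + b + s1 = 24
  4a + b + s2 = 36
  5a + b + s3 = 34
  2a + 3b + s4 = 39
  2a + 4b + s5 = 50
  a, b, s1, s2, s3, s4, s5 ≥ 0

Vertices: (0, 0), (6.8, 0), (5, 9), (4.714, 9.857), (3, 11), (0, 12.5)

Evaluate the objective at each vertex of the feasible region:
  z(0, 0) = 0
  z(6.8, 0) = -47.6
  z(5, 9) = -53  ←
  z(4.714, 9.857) = -52.71
  z(3, 11) = -43
  z(0, 12.5) = -25
The minimum is at a = 5, b = 9.

(5, 9)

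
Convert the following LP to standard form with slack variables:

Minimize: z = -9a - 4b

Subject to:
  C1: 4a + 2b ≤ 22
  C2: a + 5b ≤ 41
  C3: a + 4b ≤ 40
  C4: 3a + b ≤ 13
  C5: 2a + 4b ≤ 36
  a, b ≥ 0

min z = -9a - 4b

s.t.
  4a + 2b + s1 = 22
  a + 5b + s2 = 41
  a + 4b + s3 = 40
  3a + b + s4 = 13
  2a + 4b + s5 = 36
  a, b, s1, s2, s3, s4, s5 ≥ 0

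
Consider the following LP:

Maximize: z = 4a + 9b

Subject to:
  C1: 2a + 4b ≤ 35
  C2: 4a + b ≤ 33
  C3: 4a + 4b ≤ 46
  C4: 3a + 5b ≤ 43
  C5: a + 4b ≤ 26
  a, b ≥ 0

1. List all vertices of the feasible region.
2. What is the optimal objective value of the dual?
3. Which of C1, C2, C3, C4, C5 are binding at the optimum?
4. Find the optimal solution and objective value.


1. (0, 0), (8.25, 0), (7.176, 4.294), (6, 5), (0, 6.5)
2. 69
3. C4, C5
4. a = 6, b = 5, z = 69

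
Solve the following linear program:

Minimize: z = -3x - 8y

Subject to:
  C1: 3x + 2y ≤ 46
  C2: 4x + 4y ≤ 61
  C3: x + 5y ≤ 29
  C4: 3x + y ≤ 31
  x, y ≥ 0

Evaluate the objective at each vertex of the feasible region:
  z(0, 0) = 0
  z(10.33, 0) = -31
  z(9, 4) = -59  ←
  z(0, 5.8) = -46.4
The minimum is at x = 9, y = 4.

x = 9, y = 4, z = -59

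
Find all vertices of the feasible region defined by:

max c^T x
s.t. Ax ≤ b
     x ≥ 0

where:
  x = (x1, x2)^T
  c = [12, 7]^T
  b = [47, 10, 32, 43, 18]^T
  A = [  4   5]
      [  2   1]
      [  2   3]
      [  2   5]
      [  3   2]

(0, 0), (5, 0), (2, 6), (0.3636, 8.455), (0, 8.6)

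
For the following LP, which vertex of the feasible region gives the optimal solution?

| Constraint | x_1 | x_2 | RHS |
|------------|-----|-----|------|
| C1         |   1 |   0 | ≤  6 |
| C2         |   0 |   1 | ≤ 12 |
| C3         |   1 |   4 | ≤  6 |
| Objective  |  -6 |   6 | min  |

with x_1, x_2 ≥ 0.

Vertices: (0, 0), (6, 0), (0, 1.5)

Evaluate the objective at each vertex of the feasible region:
  z(0, 0) = 0
  z(6, 0) = -36  ←
  z(0, 1.5) = 9
The minimum is at x_1 = 6, x_2 = 0.

(6, 0)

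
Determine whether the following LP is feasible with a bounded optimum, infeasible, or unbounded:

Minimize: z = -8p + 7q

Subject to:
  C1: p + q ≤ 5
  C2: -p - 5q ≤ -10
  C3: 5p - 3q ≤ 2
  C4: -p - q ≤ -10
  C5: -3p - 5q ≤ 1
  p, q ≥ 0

Infeasible (no feasible solution exists)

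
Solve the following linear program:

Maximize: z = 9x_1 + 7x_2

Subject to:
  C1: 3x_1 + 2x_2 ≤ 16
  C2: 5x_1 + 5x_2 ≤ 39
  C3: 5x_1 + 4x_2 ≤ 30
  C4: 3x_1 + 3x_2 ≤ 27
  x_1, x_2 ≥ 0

Evaluate the objective at each vertex of the feasible region:
  z(0, 0) = 0
  z(5.333, 0) = 48
  z(2, 5) = 53  ←
  z(0, 7.5) = 52.5
The maximum is at x_1 = 2, x_2 = 5.

x_1 = 2, x_2 = 5, z = 53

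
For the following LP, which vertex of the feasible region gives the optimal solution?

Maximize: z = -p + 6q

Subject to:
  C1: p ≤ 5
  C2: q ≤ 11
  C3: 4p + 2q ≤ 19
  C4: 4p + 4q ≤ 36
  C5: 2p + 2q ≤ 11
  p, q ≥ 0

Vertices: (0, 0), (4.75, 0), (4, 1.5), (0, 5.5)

Evaluate the objective at each vertex of the feasible region:
  z(0, 0) = 0
  z(4.75, 0) = -4.75
  z(4, 1.5) = 5
  z(0, 5.5) = 33  ←
The maximum is at p = 0, q = 5.5.

(0, 5.5)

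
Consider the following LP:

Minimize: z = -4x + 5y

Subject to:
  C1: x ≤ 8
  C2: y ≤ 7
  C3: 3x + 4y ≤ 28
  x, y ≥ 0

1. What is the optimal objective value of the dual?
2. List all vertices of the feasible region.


1. -32
2. (0, 0), (8, 0), (8, 1), (0, 7)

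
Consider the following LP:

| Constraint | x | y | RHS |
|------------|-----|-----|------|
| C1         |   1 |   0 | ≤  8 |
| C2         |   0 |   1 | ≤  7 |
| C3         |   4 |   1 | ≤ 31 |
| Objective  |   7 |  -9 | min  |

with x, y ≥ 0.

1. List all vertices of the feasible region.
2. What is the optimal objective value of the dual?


1. (0, 0), (7.75, 0), (6, 7), (0, 7)
2. -63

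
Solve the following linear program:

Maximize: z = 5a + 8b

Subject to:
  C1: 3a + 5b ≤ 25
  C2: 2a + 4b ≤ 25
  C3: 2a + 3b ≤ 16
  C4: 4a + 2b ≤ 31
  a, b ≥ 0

Evaluate the objective at each vertex of the feasible region:
  z(0, 0) = 0
  z(7.75, 0) = 38.75
  z(7.625, 0.25) = 40.12
  z(5, 2) = 41  ←
  z(0, 5) = 40
The maximum is at a = 5, b = 2.

a = 5, b = 2, z = 41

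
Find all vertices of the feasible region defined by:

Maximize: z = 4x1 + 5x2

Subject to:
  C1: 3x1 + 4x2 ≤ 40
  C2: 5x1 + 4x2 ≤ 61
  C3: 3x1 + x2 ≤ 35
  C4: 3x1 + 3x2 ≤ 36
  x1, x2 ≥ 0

(0, 0), (11.67, 0), (11.5, 0.5), (8, 4), (0, 10)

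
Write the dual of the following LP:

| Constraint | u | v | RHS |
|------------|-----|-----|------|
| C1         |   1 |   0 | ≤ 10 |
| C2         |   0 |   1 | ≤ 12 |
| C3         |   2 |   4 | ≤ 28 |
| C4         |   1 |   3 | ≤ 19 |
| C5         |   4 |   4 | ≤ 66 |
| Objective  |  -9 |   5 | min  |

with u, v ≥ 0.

Primal min cᵀx s.t. Ax ≤ b, x ≥ 0  →  Dual max −bᵀy s.t. Aᵀy ≥ −c, y ≥ 0.

Maximize: z = -10y1 - 12y2 - 28y3 - 19y4 - 66y5

Subject to:
  y1 + 2y3 + y4 + 4y5 ≥ 9
  y2 + 4y3 + 3y4 + 4y5 ≥ -5
  y1, y2, y3, y4, y5 ≥ 0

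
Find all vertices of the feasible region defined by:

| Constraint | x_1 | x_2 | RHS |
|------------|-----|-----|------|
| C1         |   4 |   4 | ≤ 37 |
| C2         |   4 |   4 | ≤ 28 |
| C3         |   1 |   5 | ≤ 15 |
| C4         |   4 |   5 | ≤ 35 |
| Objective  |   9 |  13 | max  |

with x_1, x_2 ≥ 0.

(0, 0), (7, 0), (5, 2), (0, 3)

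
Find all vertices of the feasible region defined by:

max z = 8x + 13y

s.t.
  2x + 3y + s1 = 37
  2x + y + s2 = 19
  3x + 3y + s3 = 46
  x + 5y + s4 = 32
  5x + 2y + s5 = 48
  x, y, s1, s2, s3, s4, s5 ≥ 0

(0, 0), (9.5, 0), (7, 5), (0, 6.4)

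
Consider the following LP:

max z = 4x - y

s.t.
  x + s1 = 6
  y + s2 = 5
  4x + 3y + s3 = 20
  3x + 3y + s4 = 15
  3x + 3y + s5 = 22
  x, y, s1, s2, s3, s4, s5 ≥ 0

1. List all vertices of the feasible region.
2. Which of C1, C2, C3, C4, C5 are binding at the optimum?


1. (0, 0), (5, 0), (0, 5)
2. C3, C4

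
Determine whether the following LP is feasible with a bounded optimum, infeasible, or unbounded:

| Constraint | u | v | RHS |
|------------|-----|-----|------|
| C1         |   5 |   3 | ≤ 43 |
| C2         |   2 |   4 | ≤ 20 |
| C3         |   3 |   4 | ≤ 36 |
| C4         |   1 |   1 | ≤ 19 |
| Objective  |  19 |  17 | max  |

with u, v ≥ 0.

Feasible with a bounded optimal solution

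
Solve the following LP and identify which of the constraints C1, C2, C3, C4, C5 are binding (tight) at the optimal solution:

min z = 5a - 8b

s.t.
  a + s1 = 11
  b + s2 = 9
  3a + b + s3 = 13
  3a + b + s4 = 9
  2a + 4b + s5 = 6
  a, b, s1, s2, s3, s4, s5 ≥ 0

At a = 0, b = 1.5, compute slack b - a·x for each constraint:
  C1: 11 − 0 = 11  (slack)
  C2: 9 − 1.5 = 7.5  (slack)
  C3: 13 − 1.5 = 11.5  (slack)
  C4: 9 − 1.5 = 7.5  (slack)
  C5: 6 − 6 = 0  (binding)

Optimal: a = 0, b = 1.5
Binding: C5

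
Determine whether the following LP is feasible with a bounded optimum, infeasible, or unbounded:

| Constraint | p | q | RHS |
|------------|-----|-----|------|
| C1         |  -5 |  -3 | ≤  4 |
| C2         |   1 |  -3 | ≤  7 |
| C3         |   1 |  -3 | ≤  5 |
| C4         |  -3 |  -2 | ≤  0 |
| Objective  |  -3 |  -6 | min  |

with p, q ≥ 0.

Unbounded (objective can decrease without bound)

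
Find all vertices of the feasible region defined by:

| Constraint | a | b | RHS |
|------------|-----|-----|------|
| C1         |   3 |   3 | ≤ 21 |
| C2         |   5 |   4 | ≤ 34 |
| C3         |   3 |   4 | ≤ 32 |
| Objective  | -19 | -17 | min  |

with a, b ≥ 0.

(0, 0), (6.8, 0), (6, 1), (0, 7)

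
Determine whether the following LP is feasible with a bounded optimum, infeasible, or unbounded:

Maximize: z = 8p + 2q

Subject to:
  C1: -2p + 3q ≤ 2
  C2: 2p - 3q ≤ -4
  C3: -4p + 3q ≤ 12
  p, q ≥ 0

Infeasible (no feasible solution exists)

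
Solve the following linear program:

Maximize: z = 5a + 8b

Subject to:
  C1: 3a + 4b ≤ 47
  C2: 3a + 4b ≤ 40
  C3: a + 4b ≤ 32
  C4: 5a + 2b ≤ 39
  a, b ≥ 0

Evaluate the objective at each vertex of the feasible region:
  z(0, 0) = 0
  z(7.8, 0) = 39
  z(5.429, 5.929) = 74.57
  z(4, 7) = 76  ←
  z(0, 8) = 64
The maximum is at a = 4, b = 7.

a = 4, b = 7, z = 76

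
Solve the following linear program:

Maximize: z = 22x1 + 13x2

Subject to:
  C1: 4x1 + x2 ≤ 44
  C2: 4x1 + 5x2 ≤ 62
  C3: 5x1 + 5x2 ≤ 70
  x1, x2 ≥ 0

Evaluate the objective at each vertex of the feasible region:
  z(0, 0) = 0
  z(11, 0) = 242
  z(10, 4) = 272  ←
  z(8, 6) = 254
  z(0, 12.4) = 161.2
The maximum is at x1 = 10, x2 = 4.

x1 = 10, x2 = 4, z = 272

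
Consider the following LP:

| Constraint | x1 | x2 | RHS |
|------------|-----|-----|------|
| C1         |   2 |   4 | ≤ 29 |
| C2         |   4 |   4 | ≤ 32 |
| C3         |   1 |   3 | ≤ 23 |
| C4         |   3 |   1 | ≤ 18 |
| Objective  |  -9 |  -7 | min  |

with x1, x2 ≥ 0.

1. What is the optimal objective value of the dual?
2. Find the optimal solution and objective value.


1. -66
2. x1 = 5, x2 = 3, z = -66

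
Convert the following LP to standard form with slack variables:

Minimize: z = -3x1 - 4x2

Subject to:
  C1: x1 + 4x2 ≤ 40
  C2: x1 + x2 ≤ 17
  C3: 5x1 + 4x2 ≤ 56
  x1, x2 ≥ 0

min z = -3x1 - 4x2

s.t.
  x1 + 4x2 + s1 = 40
  x1 + x2 + s2 = 17
  5x1 + 4x2 + s3 = 56
  x1, x2, s1, s2, s3 ≥ 0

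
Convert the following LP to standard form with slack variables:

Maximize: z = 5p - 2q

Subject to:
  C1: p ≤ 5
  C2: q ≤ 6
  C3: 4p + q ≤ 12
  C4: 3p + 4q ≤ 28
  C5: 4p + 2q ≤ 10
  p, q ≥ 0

max z = 5p - 2q

s.t.
  p + s1 = 5
  q + s2 = 6
  4p + q + s3 = 12
  3p + 4q + s4 = 28
  4p + 2q + s5 = 10
  p, q, s1, s2, s3, s4, s5 ≥ 0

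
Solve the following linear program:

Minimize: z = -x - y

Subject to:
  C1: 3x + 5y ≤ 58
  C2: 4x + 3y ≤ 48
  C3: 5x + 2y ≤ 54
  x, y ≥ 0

Evaluate the objective at each vertex of the feasible region:
  z(0, 0) = 0
  z(10.8, 0) = -10.8
  z(9.429, 3.429) = -12.86
  z(6, 8) = -14  ←
  z(0, 11.6) = -11.6
The minimum is at x = 6, y = 8.

x = 6, y = 8, z = -14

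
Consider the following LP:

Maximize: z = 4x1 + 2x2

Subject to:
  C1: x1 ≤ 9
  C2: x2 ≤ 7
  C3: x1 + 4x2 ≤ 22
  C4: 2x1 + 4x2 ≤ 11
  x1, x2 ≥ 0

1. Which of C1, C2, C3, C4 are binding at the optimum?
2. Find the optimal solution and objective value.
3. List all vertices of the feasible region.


1. C4
2. x1 = 5.5, x2 = 0, z = 22
3. (0, 0), (5.5, 0), (0, 2.75)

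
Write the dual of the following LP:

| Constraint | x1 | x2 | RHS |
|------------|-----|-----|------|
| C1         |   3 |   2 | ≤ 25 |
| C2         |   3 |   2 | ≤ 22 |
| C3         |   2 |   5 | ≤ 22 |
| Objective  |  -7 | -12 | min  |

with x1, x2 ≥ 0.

Primal min cᵀx s.t. Ax ≤ b, x ≥ 0  →  Dual max −bᵀy s.t. Aᵀy ≥ −c, y ≥ 0.

Maximize: z = -25y1 - 22y2 - 22y3

Subject to:
  3y1 + 3y2 + 2y3 ≥ 7
  2y1 + 2y2 + 5y3 ≥ 12
  y1, y2, y3 ≥ 0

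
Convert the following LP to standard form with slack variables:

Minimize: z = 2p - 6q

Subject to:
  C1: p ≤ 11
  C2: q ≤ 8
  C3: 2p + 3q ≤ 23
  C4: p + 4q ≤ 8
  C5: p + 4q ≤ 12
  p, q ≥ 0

min z = 2p - 6q

s.t.
  p + s1 = 11
  q + s2 = 8
  2p + 3q + s3 = 23
  p + 4q + s4 = 8
  p + 4q + s5 = 12
  p, q, s1, s2, s3, s4, s5 ≥ 0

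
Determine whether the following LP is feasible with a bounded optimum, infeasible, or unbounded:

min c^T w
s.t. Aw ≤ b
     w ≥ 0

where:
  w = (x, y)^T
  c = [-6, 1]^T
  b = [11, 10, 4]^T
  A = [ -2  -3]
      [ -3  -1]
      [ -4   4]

Unbounded (objective can decrease without bound)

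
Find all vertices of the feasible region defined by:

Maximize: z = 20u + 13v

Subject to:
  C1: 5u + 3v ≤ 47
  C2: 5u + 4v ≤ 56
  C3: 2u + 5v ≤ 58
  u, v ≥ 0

(0, 0), (9.4, 0), (4, 9), (2.824, 10.47), (0, 11.6)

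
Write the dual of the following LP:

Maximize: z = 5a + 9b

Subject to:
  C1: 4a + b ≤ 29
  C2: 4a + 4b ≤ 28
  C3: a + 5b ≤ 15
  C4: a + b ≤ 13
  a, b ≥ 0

Primal max cᵀx s.t. Ax ≤ b, x ≥ 0  →  Dual min bᵀy s.t. Aᵀy ≥ c, y ≥ 0.

Minimize: z = 29y1 + 28y2 + 15y3 + 13y4

Subject to:
  4y1 + 4y2 + y3 + y4 ≥ 5
  y1 + 4y2 + 5y3 + y4 ≥ 9
  y1, y2, y3, y4 ≥ 0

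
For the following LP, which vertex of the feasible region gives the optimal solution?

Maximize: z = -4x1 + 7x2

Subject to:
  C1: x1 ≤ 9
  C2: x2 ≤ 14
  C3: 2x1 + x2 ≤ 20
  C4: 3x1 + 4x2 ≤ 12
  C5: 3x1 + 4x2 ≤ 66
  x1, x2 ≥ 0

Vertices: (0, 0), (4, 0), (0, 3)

Evaluate the objective at each vertex of the feasible region:
  z(0, 0) = 0
  z(4, 0) = -16
  z(0, 3) = 21  ←
The maximum is at x1 = 0, x2 = 3.

(0, 3)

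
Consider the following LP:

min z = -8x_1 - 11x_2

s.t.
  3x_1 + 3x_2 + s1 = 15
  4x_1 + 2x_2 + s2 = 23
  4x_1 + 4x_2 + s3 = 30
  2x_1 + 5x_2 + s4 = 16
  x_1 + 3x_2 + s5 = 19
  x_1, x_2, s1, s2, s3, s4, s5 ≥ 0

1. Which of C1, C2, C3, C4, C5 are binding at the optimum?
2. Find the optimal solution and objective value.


1. C1, C4
2. x_1 = 3, x_2 = 2, z = -46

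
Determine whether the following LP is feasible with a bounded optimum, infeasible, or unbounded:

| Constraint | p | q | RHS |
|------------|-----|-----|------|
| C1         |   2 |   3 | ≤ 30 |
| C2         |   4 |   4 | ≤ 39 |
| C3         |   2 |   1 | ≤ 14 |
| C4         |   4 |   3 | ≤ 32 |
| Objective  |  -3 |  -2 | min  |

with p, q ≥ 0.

Feasible with a bounded optimal solution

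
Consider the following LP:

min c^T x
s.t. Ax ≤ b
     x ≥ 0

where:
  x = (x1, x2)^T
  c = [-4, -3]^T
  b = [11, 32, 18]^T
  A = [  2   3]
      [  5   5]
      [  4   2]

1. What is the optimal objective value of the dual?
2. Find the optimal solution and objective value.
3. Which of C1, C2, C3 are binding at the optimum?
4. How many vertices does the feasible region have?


1. -19
2. x1 = 4, x2 = 1, z = -19
3. C1, C3
4. 4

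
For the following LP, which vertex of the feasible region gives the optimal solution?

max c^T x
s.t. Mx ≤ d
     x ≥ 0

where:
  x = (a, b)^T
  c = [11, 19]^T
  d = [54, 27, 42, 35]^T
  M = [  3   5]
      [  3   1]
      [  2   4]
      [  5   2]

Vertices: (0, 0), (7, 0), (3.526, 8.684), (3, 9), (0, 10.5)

Evaluate the objective at each vertex of the feasible region:
  z(0, 0) = 0
  z(7, 0) = 77
  z(3.526, 8.684) = 203.8
  z(3, 9) = 204  ←
  z(0, 10.5) = 199.5
The maximum is at a = 3, b = 9.

(3, 9)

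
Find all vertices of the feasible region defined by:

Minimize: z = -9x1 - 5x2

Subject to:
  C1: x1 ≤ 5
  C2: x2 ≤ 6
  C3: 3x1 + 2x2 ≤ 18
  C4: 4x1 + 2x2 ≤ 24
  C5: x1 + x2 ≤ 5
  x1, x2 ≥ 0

(0, 0), (5, 0), (0, 5)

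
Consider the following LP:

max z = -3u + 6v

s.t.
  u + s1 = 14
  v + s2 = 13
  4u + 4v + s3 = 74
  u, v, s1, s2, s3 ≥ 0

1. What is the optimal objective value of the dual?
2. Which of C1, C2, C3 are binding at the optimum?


1. 78
2. C2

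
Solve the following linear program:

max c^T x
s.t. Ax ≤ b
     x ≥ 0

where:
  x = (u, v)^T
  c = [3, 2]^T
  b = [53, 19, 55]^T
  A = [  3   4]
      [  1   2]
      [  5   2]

Evaluate the objective at each vertex of the feasible region:
  z(0, 0) = 0
  z(11, 0) = 33
  z(9, 5) = 37  ←
  z(0, 9.5) = 19
The maximum is at u = 9, v = 5.

u = 9, v = 5, z = 37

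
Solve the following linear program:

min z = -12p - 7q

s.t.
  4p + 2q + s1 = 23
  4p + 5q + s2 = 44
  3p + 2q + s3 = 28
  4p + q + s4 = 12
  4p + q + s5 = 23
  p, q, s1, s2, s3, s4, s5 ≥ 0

Evaluate the objective at each vertex of the feasible region:
  z(0, 0) = 0
  z(3, 0) = -36
  z(1, 8) = -68  ←
  z(0, 8.8) = -61.6
The minimum is at p = 1, q = 8.

p = 1, q = 8, z = -68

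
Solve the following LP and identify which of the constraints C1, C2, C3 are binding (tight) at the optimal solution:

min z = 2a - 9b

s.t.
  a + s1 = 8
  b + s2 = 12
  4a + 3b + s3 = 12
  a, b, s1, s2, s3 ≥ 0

At a = 0, b = 4, compute slack b - a·x for each constraint:
  C1: 8 − 0 = 8  (slack)
  C2: 12 − 4 = 8  (slack)
  C3: 12 − 12 = 0  (binding)

Optimal: a = 0, b = 4
Binding: C3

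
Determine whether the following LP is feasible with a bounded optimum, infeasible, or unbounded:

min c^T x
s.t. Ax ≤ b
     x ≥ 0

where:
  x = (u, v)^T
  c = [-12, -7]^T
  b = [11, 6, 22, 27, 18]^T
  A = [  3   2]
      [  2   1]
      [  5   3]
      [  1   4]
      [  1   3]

Feasible with a bounded optimal solution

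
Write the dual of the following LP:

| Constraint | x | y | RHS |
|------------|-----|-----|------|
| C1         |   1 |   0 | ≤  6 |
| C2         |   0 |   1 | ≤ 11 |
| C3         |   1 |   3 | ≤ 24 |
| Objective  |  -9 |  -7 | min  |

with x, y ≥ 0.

Primal min cᵀx s.t. Ax ≤ b, x ≥ 0  →  Dual max −bᵀy s.t. Aᵀy ≥ −c, y ≥ 0.

Maximize: z = -6y1 - 11y2 - 24y3

Subject to:
  y1 + y3 ≥ 9
  y2 + 3y3 ≥ 7
  y1, y2, y3 ≥ 0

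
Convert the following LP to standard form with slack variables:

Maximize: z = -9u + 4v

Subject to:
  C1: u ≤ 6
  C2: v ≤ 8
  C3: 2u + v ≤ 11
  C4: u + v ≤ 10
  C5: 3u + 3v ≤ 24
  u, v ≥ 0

max z = -9u + 4v

s.t.
  u + s1 = 6
  v + s2 = 8
  2u + v + s3 = 11
  u + v + s4 = 10
  3u + 3v + s5 = 24
  u, v, s1, s2, s3, s4, s5 ≥ 0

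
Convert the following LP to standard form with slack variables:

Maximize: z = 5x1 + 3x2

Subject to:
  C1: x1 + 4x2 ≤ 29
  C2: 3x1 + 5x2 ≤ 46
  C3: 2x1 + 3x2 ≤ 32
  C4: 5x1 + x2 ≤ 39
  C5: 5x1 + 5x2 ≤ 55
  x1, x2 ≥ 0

max z = 5x1 + 3x2

s.t.
  x1 + 4x2 + s1 = 29
  3x1 + 5x2 + s2 = 46
  2x1 + 3x2 + s3 = 32
  5x1 + x2 + s4 = 39
  5x1 + 5x2 + s5 = 55
  x1, x2, s1, s2, s3, s4, s5 ≥ 0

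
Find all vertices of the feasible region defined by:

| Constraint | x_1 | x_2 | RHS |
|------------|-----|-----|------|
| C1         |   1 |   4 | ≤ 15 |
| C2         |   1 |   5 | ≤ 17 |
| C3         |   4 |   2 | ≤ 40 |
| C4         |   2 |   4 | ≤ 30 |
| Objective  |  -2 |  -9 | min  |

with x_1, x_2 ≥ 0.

(0, 0), (10, 0), (9.286, 1.429), (7, 2), (0, 3.4)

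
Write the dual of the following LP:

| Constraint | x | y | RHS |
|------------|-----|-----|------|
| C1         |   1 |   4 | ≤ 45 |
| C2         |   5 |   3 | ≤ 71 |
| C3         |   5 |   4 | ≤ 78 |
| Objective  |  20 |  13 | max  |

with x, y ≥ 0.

Primal max cᵀx s.t. Ax ≤ b, x ≥ 0  →  Dual min bᵀy s.t. Aᵀy ≥ c, y ≥ 0.

Minimize: z = 45y1 + 71y2 + 78y3

Subject to:
  y1 + 5y2 + 5y3 ≥ 20
  4y1 + 3y2 + 4y3 ≥ 13
  y1, y2, y3 ≥ 0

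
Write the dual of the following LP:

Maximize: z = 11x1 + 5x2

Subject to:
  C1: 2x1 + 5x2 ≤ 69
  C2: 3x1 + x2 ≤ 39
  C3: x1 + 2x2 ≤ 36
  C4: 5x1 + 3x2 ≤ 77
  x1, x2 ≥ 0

Primal max cᵀx s.t. Ax ≤ b, x ≥ 0  →  Dual min bᵀy s.t. Aᵀy ≥ c, y ≥ 0.

Minimize: z = 69y1 + 39y2 + 36y3 + 77y4

Subject to:
  2y1 + 3y2 + y3 + 5y4 ≥ 11
  5y1 + y2 + 2y3 + 3y4 ≥ 5
  y1, y2, y3, y4 ≥ 0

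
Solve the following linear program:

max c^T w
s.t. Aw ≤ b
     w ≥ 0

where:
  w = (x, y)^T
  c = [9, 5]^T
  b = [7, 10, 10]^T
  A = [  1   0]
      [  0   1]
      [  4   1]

Evaluate the objective at each vertex of the feasible region:
  z(0, 0) = 0
  z(2.5, 0) = 22.5
  z(0, 10) = 50  ←
The maximum is at x = 0, y = 10.

x = 0, y = 10, z = 50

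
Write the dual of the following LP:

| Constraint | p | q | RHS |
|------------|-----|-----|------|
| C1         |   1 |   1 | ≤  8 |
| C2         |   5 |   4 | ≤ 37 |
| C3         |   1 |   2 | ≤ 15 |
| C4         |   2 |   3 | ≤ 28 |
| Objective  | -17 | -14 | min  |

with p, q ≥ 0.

Primal min cᵀx s.t. Ax ≤ b, x ≥ 0  →  Dual max −bᵀy s.t. Aᵀy ≥ −c, y ≥ 0.

Maximize: z = -8y1 - 37y2 - 15y3 - 28y4

Subject to:
  y1 + 5y2 + y3 + 2y4 ≥ 17
  y1 + 4y2 + 2y3 + 3y4 ≥ 14
  y1, y2, y3, y4 ≥ 0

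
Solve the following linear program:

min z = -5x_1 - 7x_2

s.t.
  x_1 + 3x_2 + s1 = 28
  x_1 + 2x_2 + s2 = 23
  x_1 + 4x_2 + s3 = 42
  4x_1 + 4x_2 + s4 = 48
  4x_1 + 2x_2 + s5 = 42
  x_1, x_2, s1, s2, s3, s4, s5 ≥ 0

Evaluate the objective at each vertex of the feasible region:
  z(0, 0) = 0
  z(10.5, 0) = -52.5
  z(9, 3) = -66
  z(4, 8) = -76  ←
  z(0, 9.333) = -65.33
The minimum is at x_1 = 4, x_2 = 8.

x_1 = 4, x_2 = 8, z = -76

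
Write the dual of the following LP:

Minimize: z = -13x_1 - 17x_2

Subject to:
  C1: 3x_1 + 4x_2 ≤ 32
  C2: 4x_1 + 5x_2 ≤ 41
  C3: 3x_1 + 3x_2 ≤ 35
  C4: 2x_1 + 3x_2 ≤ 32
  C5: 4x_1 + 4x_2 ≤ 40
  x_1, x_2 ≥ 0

Primal min cᵀx s.t. Ax ≤ b, x ≥ 0  →  Dual max −bᵀy s.t. Aᵀy ≥ −c, y ≥ 0.

Maximize: z = -32y1 - 41y2 - 35y3 - 32y4 - 40y5

Subject to:
  3y1 + 4y2 + 3y3 + 2y4 + 4y5 ≥ 13
  4y1 + 5y2 + 3y3 + 3y4 + 4y5 ≥ 17
  y1, y2, y3, y4, y5 ≥ 0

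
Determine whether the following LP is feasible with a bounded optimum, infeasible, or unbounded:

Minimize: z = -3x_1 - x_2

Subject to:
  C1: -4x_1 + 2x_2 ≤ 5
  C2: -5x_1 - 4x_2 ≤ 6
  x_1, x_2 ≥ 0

Unbounded (objective can decrease without bound)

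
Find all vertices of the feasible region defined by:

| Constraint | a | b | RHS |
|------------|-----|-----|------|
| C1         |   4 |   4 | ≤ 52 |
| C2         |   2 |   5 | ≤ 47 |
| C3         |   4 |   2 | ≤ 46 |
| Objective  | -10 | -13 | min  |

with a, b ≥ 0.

(0, 0), (11.5, 0), (10, 3), (6, 7), (0, 9.4)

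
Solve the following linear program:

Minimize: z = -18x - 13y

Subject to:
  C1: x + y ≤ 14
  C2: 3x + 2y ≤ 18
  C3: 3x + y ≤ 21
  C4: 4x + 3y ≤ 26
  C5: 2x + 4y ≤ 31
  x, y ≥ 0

Evaluate the objective at each vertex of the feasible region:
  z(0, 0) = 0
  z(6, 0) = -108
  z(2, 6) = -114  ←
  z(1.1, 7.2) = -113.4
  z(0, 7.75) = -100.8
The minimum is at x = 2, y = 6.

x = 2, y = 6, z = -114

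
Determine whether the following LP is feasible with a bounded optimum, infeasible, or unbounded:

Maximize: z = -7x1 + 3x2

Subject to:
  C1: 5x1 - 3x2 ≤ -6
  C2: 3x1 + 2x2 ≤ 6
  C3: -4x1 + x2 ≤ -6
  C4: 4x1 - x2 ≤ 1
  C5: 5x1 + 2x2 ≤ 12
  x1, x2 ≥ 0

Infeasible (no feasible solution exists)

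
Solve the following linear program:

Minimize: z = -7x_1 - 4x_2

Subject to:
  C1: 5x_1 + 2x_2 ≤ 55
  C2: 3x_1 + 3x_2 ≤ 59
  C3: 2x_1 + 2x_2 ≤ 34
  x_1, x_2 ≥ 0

Evaluate the objective at each vertex of the feasible region:
  z(0, 0) = 0
  z(11, 0) = -77
  z(7, 10) = -89  ←
  z(0, 17) = -68
The minimum is at x_1 = 7, x_2 = 10.

x_1 = 7, x_2 = 10, z = -89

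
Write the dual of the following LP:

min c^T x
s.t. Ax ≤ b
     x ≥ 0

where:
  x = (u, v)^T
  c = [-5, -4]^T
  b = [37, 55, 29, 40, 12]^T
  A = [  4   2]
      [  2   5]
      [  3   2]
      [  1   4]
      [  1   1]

Primal min cᵀx s.t. Ax ≤ b, x ≥ 0  →  Dual max −bᵀy s.t. Aᵀy ≥ −c, y ≥ 0.

Maximize: z = -37y1 - 55y2 - 29y3 - 40y4 - 12y5

Subject to:
  4y1 + 2y2 + 3y3 + y4 + y5 ≥ 5
  2y1 + 5y2 + 2y3 + 4y4 + y5 ≥ 4
  y1, y2, y3, y4, y5 ≥ 0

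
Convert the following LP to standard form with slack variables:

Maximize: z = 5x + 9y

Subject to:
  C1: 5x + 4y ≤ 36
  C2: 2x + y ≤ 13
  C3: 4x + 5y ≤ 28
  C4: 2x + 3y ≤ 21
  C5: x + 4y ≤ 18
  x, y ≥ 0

max z = 5x + 9y

s.t.
  5x + 4y + s1 = 36
  2x + y + s2 = 13
  4x + 5y + s3 = 28
  2x + 3y + s4 = 21
  x + 4y + s5 = 18
  x, y, s1, s2, s3, s4, s5 ≥ 0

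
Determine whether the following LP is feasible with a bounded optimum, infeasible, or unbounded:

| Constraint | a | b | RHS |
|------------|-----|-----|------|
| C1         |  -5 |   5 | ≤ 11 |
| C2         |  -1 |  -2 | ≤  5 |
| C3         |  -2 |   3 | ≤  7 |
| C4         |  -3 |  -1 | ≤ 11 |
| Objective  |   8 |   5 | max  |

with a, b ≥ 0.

Unbounded (objective can increase without bound)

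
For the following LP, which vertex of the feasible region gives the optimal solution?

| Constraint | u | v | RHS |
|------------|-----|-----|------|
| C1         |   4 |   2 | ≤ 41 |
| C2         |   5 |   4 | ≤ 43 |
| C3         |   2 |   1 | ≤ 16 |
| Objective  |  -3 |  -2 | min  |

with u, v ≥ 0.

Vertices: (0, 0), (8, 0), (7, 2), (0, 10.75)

Evaluate the objective at each vertex of the feasible region:
  z(0, 0) = 0
  z(8, 0) = -24
  z(7, 2) = -25  ←
  z(0, 10.75) = -21.5
The minimum is at u = 7, v = 2.

(7, 2)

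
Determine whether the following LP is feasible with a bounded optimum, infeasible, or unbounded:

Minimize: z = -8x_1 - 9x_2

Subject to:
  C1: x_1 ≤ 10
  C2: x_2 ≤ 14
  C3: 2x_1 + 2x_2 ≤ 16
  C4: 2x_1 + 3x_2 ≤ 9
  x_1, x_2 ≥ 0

Feasible with a bounded optimal solution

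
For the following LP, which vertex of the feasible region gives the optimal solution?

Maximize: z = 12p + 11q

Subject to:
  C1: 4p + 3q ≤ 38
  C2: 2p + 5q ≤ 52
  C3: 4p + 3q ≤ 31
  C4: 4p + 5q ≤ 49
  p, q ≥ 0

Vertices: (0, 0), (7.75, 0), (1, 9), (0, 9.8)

Evaluate the objective at each vertex of the feasible region:
  z(0, 0) = 0
  z(7.75, 0) = 93
  z(1, 9) = 111  ←
  z(0, 9.8) = 107.8
The maximum is at p = 1, q = 9.

(1, 9)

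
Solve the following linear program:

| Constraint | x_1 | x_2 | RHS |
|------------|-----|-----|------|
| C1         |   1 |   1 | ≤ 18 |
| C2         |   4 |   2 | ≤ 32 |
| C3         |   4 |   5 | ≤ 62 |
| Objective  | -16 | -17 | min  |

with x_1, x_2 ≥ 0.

Evaluate the objective at each vertex of the feasible region:
  z(0, 0) = 0
  z(8, 0) = -128
  z(3, 10) = -218  ←
  z(0, 12.4) = -210.8
The minimum is at x_1 = 3, x_2 = 10.

x_1 = 3, x_2 = 10, z = -218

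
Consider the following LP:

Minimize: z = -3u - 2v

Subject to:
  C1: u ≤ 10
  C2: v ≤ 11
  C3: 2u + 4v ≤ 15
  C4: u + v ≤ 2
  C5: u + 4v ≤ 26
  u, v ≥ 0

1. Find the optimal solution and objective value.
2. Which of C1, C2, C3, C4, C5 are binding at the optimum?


1. u = 2, v = 0, z = -6
2. C4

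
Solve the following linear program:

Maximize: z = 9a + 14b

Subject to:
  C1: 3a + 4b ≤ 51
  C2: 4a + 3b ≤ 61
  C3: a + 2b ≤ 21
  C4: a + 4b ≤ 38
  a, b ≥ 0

Evaluate the objective at each vertex of the feasible region:
  z(0, 0) = 0
  z(15.25, 0) = 137.2
  z(13, 3) = 159
  z(9, 6) = 165  ←
  z(4, 8.5) = 155
  z(0, 9.5) = 133
The maximum is at a = 9, b = 6.

a = 9, b = 6, z = 165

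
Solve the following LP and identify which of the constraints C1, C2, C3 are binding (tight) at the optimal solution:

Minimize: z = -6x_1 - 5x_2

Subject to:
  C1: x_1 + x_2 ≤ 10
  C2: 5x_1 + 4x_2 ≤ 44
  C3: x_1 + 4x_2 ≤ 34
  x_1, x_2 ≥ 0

At x_1 = 4, x_2 = 6, compute slack b - a·x for each constraint:
  C1: 10 − 10 = 0  (binding)
  C2: 44 − 44 = 0  (binding)
  C3: 34 − 28 = 6  (slack)

Optimal: x_1 = 4, x_2 = 6
Binding: C1, C2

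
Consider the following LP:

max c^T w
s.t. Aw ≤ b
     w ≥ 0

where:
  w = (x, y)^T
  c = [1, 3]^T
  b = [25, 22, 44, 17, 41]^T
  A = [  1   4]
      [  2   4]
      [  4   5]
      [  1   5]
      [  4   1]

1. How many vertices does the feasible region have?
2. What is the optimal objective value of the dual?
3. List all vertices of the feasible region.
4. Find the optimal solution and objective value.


1. 5
2. 13
3. (0, 0), (10.25, 0), (10.14, 0.4286), (7, 2), (0, 3.4)
4. x = 7, y = 2, z = 13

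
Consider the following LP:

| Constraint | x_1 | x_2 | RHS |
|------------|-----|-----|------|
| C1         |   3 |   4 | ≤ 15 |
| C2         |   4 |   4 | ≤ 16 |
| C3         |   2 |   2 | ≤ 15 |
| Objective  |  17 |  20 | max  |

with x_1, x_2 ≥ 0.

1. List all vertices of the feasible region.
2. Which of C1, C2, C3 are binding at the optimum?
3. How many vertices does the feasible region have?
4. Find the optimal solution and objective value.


1. (0, 0), (4, 0), (1, 3), (0, 3.75)
2. C1, C2
3. 4
4. x_1 = 1, x_2 = 3, z = 77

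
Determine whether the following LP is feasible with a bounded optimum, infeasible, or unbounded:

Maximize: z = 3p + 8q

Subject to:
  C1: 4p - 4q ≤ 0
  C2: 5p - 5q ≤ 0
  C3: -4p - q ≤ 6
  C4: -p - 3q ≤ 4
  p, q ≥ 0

Unbounded (objective can increase without bound)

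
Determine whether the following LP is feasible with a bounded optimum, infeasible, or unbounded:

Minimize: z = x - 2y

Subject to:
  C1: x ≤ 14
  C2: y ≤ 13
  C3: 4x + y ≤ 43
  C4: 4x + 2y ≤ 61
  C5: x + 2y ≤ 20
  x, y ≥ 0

Feasible with a bounded optimal solution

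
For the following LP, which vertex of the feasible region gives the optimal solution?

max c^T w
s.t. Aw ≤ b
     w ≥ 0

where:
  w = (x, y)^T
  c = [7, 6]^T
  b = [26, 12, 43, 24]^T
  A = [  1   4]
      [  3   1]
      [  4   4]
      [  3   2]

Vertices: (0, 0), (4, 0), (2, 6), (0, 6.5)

Evaluate the objective at each vertex of the feasible region:
  z(0, 0) = 0
  z(4, 0) = 28
  z(2, 6) = 50  ←
  z(0, 6.5) = 39
The maximum is at x = 2, y = 6.

(2, 6)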